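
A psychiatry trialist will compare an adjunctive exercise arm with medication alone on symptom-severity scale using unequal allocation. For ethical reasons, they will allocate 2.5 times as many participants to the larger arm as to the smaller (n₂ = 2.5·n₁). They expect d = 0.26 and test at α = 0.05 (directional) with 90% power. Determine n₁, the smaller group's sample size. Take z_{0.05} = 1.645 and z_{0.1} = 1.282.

n₁ = 178

With allocation ratio k = n₂/n₁ = 2.5, Var(x̄₁−x̄₂) = σ²(1/n₁ + 1/(k·n₁)) = σ²·(k+1)/(k·n₁).
So n₁ = (1 + 1/k)·((z_{α} + z_β)/d)² = 1.400 × (2.927/0.26)².
n₁ = 1.400 × 126.74 = 177.4.
Round up: n₁ = 178, giving n₂ = 2.5 × 178 = 445.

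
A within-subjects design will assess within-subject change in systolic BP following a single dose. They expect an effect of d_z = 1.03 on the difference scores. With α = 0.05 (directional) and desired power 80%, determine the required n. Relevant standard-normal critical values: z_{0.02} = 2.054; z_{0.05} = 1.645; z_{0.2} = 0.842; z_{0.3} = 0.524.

n = 6 pairs

For a paired (one-sample on differences) test: n = ((z_{α} + z_β) / d)².
z_{α} + z_β = 1.645 + 0.842 = 2.487.
n = (2.487 / 1.03)² = 2.415² = 5.83.
Round up.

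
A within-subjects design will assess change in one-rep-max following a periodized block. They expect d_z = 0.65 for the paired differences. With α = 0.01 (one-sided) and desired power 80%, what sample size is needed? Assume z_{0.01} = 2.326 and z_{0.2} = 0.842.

n = 24 pairs

For a paired (one-sample on differences) test: n = ((z_{α} + z_β) / d)².
z_{α} + z_β = 2.326 + 0.842 = 3.168.
n = (3.168 / 0.65)² = 4.874² = 23.75.
Round up.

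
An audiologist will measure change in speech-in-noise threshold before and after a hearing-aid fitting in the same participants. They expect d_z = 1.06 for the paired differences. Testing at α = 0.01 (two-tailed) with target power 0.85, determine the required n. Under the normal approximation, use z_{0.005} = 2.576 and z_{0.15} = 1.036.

n = 12 pairs

For a paired (one-sample on differences) test: n = ((z_{α/2} + z_β) / d)².
z_{α/2} + z_β = 2.576 + 1.036 = 3.612.
n = (3.612 / 1.06)² = 3.408² = 11.61.
Round up.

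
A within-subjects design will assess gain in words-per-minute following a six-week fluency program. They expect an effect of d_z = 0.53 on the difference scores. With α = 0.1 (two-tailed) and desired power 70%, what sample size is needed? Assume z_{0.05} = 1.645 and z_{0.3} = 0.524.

n = 17 pairs

For a paired (one-sample on differences) test: n = ((z_{α/2} + z_β) / d)².
z_{α/2} + z_β = 1.645 + 0.524 = 2.169.
n = (2.169 / 0.53)² = 4.092² = 16.75.
Round up.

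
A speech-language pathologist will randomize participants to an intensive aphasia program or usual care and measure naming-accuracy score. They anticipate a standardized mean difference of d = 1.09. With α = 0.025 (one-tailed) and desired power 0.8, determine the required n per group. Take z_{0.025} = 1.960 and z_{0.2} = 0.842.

For two independent groups with equal n: n = 2·((z_{α} + z_β) / d)².
z_{α} + z_β = 1.960 + 0.842 = 2.802.
n = 2 × (2.802 / 1.09)² = 2 × 2.571² = 2 × 6.61 = 13.2.
Round up to the next whole participant.

n = 14 per group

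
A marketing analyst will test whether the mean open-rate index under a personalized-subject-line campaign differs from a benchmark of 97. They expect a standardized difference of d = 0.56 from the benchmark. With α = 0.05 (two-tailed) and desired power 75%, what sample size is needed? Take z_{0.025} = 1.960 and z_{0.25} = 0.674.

For a one-sample test: n = ((z_{α/2} + z_β) / d)².
z_{α/2} + z_β = 1.960 + 0.674 = 2.634.
n = (2.634 / 0.56)² = 4.704² = 22.12.
Round up.

n = 23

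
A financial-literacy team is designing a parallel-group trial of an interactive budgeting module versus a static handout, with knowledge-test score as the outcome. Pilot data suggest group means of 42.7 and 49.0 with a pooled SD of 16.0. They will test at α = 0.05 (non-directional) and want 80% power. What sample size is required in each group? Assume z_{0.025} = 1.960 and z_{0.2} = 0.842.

Cohen's d = |M₁ − M₂| / SD_pooled = |42.7 − 49.0| / 16.0 = 6.3 / 16.0 = 0.394.
For two independent groups with equal n: n = 2·((z_{α/2} + z_β) / d)².
z_{α/2} + z_β = 1.960 + 0.842 = 2.802.
n = 2 × (2.802 / 0.394)² = 2 × 7.112² = 2 × 50.58 = 101.2.
Round up to the next whole participant.

n = 102 per group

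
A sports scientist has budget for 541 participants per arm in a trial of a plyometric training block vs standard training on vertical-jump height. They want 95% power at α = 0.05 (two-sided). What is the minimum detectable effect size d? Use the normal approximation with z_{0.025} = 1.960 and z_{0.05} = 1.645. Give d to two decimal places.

d_min ≈ 0.22

For two independent groups of n = 541 each: d_min = (z_{α/2} + z_β)·√(2/n).
z-sum = 1.960 + 1.645 = 3.605.
d_min = 3.605 × √(2/541) = 3.605 × 0.0608 = 0.219.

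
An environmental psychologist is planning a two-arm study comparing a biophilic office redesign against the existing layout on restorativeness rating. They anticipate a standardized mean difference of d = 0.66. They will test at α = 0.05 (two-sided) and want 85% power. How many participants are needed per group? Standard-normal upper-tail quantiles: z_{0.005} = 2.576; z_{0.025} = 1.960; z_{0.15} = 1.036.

For two independent groups with equal n: n = 2·((z_{α/2} + z_β) / d)².
z_{α/2} + z_β = 1.960 + 1.036 = 2.996.
n = 2 × (2.996 / 0.66)² = 2 × 4.539² = 2 × 20.61 = 41.2.
Round up to the next whole participant.

n = 42 per group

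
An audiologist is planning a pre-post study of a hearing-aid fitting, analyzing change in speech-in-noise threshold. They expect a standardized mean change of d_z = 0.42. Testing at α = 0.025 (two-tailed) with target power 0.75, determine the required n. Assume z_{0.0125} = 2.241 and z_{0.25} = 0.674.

n = 49 pairs

For a paired (one-sample on differences) test: n = ((z_{α/2} + z_β) / d)².
z_{α/2} + z_β = 2.241 + 0.674 = 2.915.
n = (2.915 / 0.42)² = 6.940² = 48.17.
Round up.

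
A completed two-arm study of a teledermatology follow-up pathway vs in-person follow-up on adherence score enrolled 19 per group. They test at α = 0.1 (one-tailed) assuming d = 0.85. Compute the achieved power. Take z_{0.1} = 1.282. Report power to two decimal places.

power ≈ 0.91

For two equal groups, power = Φ(d·√(n/2) − z_{α}).
d·√(n/2) = 0.85 × √(19/2) = 0.85 × 3.082 = 2.620.
z_β = 2.620 − 1.282 = 1.338.
Power = Φ(1.338) = 0.910.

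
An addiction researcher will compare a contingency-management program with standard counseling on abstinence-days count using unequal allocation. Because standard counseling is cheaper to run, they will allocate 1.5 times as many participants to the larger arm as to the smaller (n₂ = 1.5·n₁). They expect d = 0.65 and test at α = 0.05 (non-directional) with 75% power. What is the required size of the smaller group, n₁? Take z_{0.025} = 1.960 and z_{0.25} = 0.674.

n₁ = 28

With allocation ratio k = n₂/n₁ = 1.5, Var(x̄₁−x̄₂) = σ²(1/n₁ + 1/(k·n₁)) = σ²·(k+1)/(k·n₁).
So n₁ = (1 + 1/k)·((z_{α/2} + z_β)/d)² = 1.667 × (2.634/0.65)².
n₁ = 1.667 × 16.42 = 27.4.
Round up: n₁ = 28, giving n₂ = 1.5 × 28 = 42.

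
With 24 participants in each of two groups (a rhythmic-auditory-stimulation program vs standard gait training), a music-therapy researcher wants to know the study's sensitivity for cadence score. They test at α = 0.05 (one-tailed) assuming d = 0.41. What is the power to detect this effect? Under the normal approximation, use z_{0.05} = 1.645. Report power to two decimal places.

power ≈ 0.41

For two equal groups, power = Φ(d·√(n/2) − z_{α}).
d·√(n/2) = 0.41 × √(24/2) = 0.41 × 3.464 = 1.420.
z_β = 1.420 − 1.645 = -0.225.
Power = Φ(-0.225) = 0.411.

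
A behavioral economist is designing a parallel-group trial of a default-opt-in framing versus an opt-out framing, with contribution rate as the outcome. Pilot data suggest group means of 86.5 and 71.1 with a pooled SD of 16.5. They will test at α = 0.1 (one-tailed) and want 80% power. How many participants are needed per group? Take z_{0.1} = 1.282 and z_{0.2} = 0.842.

n = 11 per group

Cohen's d = |M₁ − M₂| / SD_pooled = |86.5 − 71.1| / 16.5 = 15.4 / 16.5 = 0.933.
For two independent groups with equal n: n = 2·((z_{α} + z_β) / d)².
z_{α} + z_β = 1.282 + 0.842 = 2.124.
n = 2 × (2.124 / 0.933)² = 2 × 2.277² = 2 × 5.18 = 10.4.
Round up to the next whole participant.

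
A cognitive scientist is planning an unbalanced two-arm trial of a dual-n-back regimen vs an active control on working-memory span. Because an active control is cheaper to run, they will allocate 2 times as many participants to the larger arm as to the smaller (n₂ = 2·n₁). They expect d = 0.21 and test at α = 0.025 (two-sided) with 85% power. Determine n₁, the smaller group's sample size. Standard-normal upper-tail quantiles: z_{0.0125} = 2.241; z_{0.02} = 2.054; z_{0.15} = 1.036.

With allocation ratio k = n₂/n₁ = 2, Var(x̄₁−x̄₂) = σ²(1/n₁ + 1/(k·n₁)) = σ²·(k+1)/(k·n₁).
So n₁ = (1 + 1/k)·((z_{α/2} + z_β)/d)² = 1.500 × (3.277/0.21)².
n₁ = 1.500 × 243.51 = 365.3.
Round up: n₁ = 366, giving n₂ = 2 × 366 = 732.

n₁ = 366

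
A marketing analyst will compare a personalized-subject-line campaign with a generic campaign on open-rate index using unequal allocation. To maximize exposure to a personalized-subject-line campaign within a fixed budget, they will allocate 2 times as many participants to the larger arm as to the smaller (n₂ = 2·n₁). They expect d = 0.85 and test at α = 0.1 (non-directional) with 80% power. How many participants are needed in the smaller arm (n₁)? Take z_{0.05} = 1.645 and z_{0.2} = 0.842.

n₁ = 13

With allocation ratio k = n₂/n₁ = 2, Var(x̄₁−x̄₂) = σ²(1/n₁ + 1/(k·n₁)) = σ²·(k+1)/(k·n₁).
So n₁ = (1 + 1/k)·((z_{α/2} + z_β)/d)² = 1.500 × (2.487/0.85)².
n₁ = 1.500 × 8.56 = 12.8.
Round up: n₁ = 13, giving n₂ = 2 × 13 = 26.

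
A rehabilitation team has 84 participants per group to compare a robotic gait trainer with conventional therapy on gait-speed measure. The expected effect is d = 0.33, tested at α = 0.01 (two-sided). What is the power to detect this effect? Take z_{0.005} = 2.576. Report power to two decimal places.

power ≈ 0.33

For two equal groups, power = Φ(d·√(n/2) − z_{α/2}).
d·√(n/2) = 0.33 × √(84/2) = 0.33 × 6.481 = 2.139.
z_β = 2.139 − 2.576 = -0.437.
Power = Φ(-0.437) = 0.331.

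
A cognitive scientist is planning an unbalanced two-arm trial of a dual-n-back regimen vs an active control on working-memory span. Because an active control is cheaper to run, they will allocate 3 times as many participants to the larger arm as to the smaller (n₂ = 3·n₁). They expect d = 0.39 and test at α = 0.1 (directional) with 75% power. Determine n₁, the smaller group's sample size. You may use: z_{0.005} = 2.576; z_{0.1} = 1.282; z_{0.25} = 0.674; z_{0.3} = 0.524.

With allocation ratio k = n₂/n₁ = 3, Var(x̄₁−x̄₂) = σ²(1/n₁ + 1/(k·n₁)) = σ²·(k+1)/(k·n₁).
So n₁ = (1 + 1/k)·((z_{α} + z_β)/d)² = 1.333 × (1.956/0.39)².
n₁ = 1.333 × 25.15 = 33.5.
Round up: n₁ = 34, giving n₂ = 3 × 34 = 102.

n₁ = 34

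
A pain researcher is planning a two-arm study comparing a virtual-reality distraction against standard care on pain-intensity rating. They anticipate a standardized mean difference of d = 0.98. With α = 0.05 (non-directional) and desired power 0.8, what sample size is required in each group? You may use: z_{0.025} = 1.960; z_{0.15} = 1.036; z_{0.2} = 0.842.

n = 17 per group

For two independent groups with equal n: n = 2·((z_{α/2} + z_β) / d)².
z_{α/2} + z_β = 1.960 + 0.842 = 2.802.
n = 2 × (2.802 / 0.98)² = 2 × 2.859² = 2 × 8.17 = 16.3.
Round up to the next whole participant.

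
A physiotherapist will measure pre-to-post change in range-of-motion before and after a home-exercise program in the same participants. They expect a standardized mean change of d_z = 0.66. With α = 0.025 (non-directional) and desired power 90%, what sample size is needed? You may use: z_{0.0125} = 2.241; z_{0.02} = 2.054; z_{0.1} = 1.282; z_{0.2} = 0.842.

For a paired (one-sample on differences) test: n = ((z_{α/2} + z_β) / d)².
z_{α/2} + z_β = 2.241 + 1.282 = 3.523.
n = (3.523 / 0.66)² = 5.338² = 28.49.
Round up.

n = 29 pairs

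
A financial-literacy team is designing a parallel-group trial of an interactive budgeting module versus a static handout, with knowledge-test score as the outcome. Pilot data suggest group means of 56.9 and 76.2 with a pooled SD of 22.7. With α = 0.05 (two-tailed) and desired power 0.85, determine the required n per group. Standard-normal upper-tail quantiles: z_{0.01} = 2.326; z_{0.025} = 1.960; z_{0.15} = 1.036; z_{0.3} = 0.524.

Cohen's d = |M₁ − M₂| / SD_pooled = |56.9 − 76.2| / 22.7 = 19.3 / 22.7 = 0.850.
For two independent groups with equal n: n = 2·((z_{α/2} + z_β) / d)².
z_{α/2} + z_β = 1.960 + 1.036 = 2.996.
n = 2 × (2.996 / 0.850)² = 2 × 3.525² = 2 × 12.42 = 24.8.
Round up to the next whole participant.

n = 25 per group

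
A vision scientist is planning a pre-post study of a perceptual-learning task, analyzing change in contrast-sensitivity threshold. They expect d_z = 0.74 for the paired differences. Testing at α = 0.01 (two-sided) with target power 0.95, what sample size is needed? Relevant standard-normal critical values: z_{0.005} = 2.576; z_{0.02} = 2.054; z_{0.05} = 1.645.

For a paired (one-sample on differences) test: n = ((z_{α/2} + z_β) / d)².
z_{α/2} + z_β = 2.576 + 1.645 = 4.221.
n = (4.221 / 0.74)² = 5.704² = 32.54.
Round up.

n = 33 pairs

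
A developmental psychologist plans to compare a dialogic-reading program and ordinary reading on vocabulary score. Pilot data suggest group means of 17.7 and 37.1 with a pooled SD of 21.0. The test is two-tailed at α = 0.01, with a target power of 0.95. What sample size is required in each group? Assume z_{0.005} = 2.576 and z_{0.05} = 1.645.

Cohen's d = |M₁ − M₂| / SD_pooled = |17.7 − 37.1| / 21.0 = 19.4 / 21.0 = 0.924.
For two independent groups with equal n: n = 2·((z_{α/2} + z_β) / d)².
z_{α/2} + z_β = 2.576 + 1.645 = 4.221.
n = 2 × (4.221 / 0.924)² = 2 × 4.568² = 2 × 20.87 = 41.7.
Round up to the next whole participant.

n = 42 per group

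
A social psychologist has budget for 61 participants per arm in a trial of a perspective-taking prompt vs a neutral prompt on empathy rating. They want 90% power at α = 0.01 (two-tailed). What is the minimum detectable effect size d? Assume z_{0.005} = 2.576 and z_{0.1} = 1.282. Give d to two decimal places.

For two independent groups of n = 61 each: d_min = (z_{α/2} + z_β)·√(2/n).
z-sum = 2.576 + 1.282 = 3.858.
d_min = 3.858 × √(2/61) = 3.858 × 0.1811 = 0.699.

d_min ≈ 0.70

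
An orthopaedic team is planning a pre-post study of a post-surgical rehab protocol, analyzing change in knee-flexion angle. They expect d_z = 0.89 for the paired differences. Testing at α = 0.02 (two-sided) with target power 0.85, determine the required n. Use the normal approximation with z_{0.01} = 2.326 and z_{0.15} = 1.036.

n = 15 pairs

For a paired (one-sample on differences) test: n = ((z_{α/2} + z_β) / d)².
z_{α/2} + z_β = 2.326 + 1.036 = 3.362.
n = (3.362 / 0.89)² = 3.778² = 14.27.
Round up.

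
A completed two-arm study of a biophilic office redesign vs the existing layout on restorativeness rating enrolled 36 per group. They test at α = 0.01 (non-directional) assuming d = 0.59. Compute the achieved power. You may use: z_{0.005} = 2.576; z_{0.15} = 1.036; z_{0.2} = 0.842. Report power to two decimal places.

For two equal groups, power = Φ(d·√(n/2) − z_{α/2}).
d·√(n/2) = 0.59 × √(36/2) = 0.59 × 4.243 = 2.503.
z_β = 2.503 − 2.576 = -0.073.
Power = Φ(-0.073) = 0.471.

power ≈ 0.47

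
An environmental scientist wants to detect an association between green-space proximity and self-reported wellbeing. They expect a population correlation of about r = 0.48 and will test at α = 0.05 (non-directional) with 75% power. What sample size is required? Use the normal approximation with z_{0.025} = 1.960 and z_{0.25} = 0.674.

Fisher's z: C = ½·ln((1+r)/(1−r)) = ½·ln(2.8462) = 0.5230.
n = ((z_{α/2} + z_β)/C)² + 3.
(1.960 + 0.674) / 0.5230 = 2.634 / 0.5230 = 5.036.
n = 5.036² + 3 = 25.36 + 3 = 28.4.
Round up.

n = 29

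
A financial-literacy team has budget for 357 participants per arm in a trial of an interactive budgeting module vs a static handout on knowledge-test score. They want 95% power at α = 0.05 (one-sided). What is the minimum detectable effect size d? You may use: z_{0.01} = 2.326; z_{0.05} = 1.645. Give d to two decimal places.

For two independent groups of n = 357 each: d_min = (z_{α} + z_β)·√(2/n).
z-sum = 1.645 + 1.645 = 3.290.
d_min = 3.290 × √(2/357) = 3.290 × 0.0748 = 0.246.

d_min ≈ 0.25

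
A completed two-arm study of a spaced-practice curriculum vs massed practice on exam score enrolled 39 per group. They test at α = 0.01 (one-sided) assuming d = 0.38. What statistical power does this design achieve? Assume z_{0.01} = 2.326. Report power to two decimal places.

For two equal groups, power = Φ(d·√(n/2) − z_{α}).
d·√(n/2) = 0.38 × √(39/2) = 0.38 × 4.416 = 1.678.
z_β = 1.678 − 2.326 = -0.648.
Power = Φ(-0.648) = 0.259.

power ≈ 0.26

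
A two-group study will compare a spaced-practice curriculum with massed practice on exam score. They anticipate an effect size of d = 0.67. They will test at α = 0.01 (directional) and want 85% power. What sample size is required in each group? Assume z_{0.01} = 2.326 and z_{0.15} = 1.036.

For two independent groups with equal n: n = 2·((z_{α} + z_β) / d)².
z_{α} + z_β = 2.326 + 1.036 = 3.362.
n = 2 × (3.362 / 0.67)² = 2 × 5.018² = 2 × 25.18 = 50.4.
Round up to the next whole participant.

n = 51 per group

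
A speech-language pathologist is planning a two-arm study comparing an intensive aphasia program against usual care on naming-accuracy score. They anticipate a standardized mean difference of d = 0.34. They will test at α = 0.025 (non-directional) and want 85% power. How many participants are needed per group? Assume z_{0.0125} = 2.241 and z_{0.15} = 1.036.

n = 186 per group

For two independent groups with equal n: n = 2·((z_{α/2} + z_β) / d)².
z_{α/2} + z_β = 2.241 + 1.036 = 3.277.
n = 2 × (3.277 / 0.34)² = 2 × 9.638² = 2 × 92.90 = 185.8.
Round up to the next whole participant.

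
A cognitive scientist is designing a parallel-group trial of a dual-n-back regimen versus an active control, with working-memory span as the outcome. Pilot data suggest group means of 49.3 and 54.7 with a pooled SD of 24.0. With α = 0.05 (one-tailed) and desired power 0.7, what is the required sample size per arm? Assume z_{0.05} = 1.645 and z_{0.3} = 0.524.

n = 186 per group

Cohen's d = |M₁ − M₂| / SD_pooled = |49.3 − 54.7| / 24.0 = 5.4 / 24.0 = 0.225.
For two independent groups with equal n: n = 2·((z_{α} + z_β) / d)².
z_{α} + z_β = 1.645 + 0.524 = 2.169.
n = 2 × (2.169 / 0.225)² = 2 × 9.640² = 2 × 92.93 = 185.9.
Round up to the next whole participant.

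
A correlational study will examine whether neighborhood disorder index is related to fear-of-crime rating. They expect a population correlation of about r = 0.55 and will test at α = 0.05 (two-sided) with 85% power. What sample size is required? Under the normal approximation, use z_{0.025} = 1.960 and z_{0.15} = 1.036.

Fisher's z: C = ½·ln((1+r)/(1−r)) = ½·ln(3.4444) = 0.6184.
n = ((z_{α/2} + z_β)/C)² + 3.
(1.960 + 1.036) / 0.6184 = 2.996 / 0.6184 = 4.845.
n = 4.845² + 3 = 23.47 + 3 = 26.5.
Round up.

n = 27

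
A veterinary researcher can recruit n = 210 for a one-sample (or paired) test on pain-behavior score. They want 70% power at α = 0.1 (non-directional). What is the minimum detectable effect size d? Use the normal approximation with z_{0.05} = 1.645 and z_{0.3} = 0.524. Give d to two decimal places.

For a single sample (or paired design) of n = 210: d_min = (z_{α/2} + z_β)/√n.
z-sum = 1.645 + 0.524 = 2.169.
d_min = 2.169 / √210 = 2.169 / 14.491 = 0.150.

d_min ≈ 0.15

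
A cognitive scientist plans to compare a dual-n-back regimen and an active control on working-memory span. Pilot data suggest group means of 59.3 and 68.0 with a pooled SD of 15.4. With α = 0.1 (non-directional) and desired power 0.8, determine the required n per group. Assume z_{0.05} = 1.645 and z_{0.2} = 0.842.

Cohen's d = |M₁ − M₂| / SD_pooled = |59.3 − 68.0| / 15.4 = 8.7 / 15.4 = 0.565.
For two independent groups with equal n: n = 2·((z_{α/2} + z_β) / d)².
z_{α/2} + z_β = 1.645 + 0.842 = 2.487.
n = 2 × (2.487 / 0.565)² = 2 × 4.402² = 2 × 19.38 = 38.8.
Round up to the next whole participant.

n = 39 per group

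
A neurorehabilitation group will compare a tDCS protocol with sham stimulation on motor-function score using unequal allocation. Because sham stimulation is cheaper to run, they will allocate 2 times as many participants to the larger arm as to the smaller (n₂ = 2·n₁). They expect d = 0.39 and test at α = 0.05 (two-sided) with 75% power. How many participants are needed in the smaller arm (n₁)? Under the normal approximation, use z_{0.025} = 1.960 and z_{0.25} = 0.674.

With allocation ratio k = n₂/n₁ = 2, Var(x̄₁−x̄₂) = σ²(1/n₁ + 1/(k·n₁)) = σ²·(k+1)/(k·n₁).
So n₁ = (1 + 1/k)·((z_{α/2} + z_β)/d)² = 1.500 × (2.634/0.39)².
n₁ = 1.500 × 45.61 = 68.4.
Round up: n₁ = 69, giving n₂ = 2 × 69 = 138.

n₁ = 69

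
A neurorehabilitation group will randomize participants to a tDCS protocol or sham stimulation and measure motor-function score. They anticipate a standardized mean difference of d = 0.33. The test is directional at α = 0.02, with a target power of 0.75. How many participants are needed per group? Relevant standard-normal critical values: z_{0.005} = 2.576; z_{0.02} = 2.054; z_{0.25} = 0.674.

n = 137 per group

For two independent groups with equal n: n = 2·((z_{α} + z_β) / d)².
z_{α} + z_β = 2.054 + 0.674 = 2.728.
n = 2 × (2.728 / 0.33)² = 2 × 8.267² = 2 × 68.34 = 136.7.
Round up to the next whole participant.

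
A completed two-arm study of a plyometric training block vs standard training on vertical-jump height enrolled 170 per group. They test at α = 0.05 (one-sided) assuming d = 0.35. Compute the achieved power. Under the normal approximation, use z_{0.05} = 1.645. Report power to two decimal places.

For two equal groups, power = Φ(d·√(n/2) − z_{α}).
d·√(n/2) = 0.35 × √(170/2) = 0.35 × 9.220 = 3.227.
z_β = 3.227 − 1.645 = 1.582.
Power = Φ(1.582) = 0.943.

power ≈ 0.94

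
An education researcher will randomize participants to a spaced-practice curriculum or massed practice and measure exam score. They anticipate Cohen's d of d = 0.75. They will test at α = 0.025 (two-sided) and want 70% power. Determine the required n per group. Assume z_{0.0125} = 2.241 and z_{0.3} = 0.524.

n = 28 per group

For two independent groups with equal n: n = 2·((z_{α/2} + z_β) / d)².
z_{α/2} + z_β = 2.241 + 0.524 = 2.765.
n = 2 × (2.765 / 0.75)² = 2 × 3.687² = 2 × 13.59 = 27.2.
Round up to the next whole participant.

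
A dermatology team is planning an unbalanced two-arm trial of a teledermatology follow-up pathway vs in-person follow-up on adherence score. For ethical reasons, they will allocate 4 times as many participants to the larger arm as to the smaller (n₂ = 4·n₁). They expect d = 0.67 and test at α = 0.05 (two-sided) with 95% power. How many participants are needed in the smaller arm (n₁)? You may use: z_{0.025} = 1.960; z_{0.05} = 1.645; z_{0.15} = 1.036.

With allocation ratio k = n₂/n₁ = 4, Var(x̄₁−x̄₂) = σ²(1/n₁ + 1/(k·n₁)) = σ²·(k+1)/(k·n₁).
So n₁ = (1 + 1/k)·((z_{α/2} + z_β)/d)² = 1.250 × (3.605/0.67)².
n₁ = 1.250 × 28.95 = 36.2.
Round up: n₁ = 37, giving n₂ = 4 × 37 = 148.

n₁ = 37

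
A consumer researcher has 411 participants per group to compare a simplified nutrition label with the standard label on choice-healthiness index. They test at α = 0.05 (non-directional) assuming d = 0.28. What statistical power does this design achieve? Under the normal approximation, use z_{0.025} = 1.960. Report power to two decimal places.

For two equal groups, power = Φ(d·√(n/2) − z_{α/2}).
d·√(n/2) = 0.28 × √(411/2) = 0.28 × 14.335 = 4.014.
z_β = 4.014 − 1.960 = 2.054.
Power = Φ(2.054) = 0.980.

power ≈ 0.98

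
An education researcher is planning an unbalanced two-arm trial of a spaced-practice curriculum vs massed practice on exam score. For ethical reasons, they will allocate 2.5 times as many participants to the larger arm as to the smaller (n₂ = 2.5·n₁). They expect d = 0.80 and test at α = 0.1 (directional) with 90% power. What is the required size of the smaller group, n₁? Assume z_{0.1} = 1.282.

n₁ = 15

With allocation ratio k = n₂/n₁ = 2.5, Var(x̄₁−x̄₂) = σ²(1/n₁ + 1/(k·n₁)) = σ²·(k+1)/(k·n₁).
So n₁ = (1 + 1/k)·((z_{α} + z_β)/d)² = 1.400 × (2.564/0.80)².
n₁ = 1.400 × 10.27 = 14.4.
Round up: n₁ = 15, giving n₂ = ⌈2.5 × 15⌉ = ⌈37.5⌉ = 38.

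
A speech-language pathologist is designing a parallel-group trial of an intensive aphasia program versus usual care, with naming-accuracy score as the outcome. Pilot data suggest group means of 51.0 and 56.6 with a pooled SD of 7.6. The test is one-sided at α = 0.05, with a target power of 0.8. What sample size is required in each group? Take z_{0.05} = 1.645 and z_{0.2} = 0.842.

Cohen's d = |M₁ − M₂| / SD_pooled = |51.0 − 56.6| / 7.6 = 5.6 / 7.6 = 0.737.
For two independent groups with equal n: n = 2·((z_{α} + z_β) / d)².
z_{α} + z_β = 1.645 + 0.842 = 2.487.
n = 2 × (2.487 / 0.737)² = 2 × 3.374² = 2 × 11.39 = 22.8.
Round up to the next whole participant.

n = 23 per group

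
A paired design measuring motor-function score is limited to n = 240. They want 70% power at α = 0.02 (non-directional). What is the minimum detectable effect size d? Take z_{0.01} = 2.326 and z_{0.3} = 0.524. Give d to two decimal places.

For a single sample (or paired design) of n = 240: d_min = (z_{α/2} + z_β)/√n.
z-sum = 2.326 + 0.524 = 2.850.
d_min = 2.850 / √240 = 2.850 / 15.492 = 0.184.

d_min ≈ 0.18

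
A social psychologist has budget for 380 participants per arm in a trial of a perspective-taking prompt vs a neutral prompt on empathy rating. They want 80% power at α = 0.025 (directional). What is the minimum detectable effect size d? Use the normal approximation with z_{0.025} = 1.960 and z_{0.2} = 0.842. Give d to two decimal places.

d_min ≈ 0.20

For two independent groups of n = 380 each: d_min = (z_{α} + z_β)·√(2/n).
z-sum = 1.960 + 0.842 = 2.802.
d_min = 2.802 × √(2/380) = 2.802 × 0.0725 = 0.203.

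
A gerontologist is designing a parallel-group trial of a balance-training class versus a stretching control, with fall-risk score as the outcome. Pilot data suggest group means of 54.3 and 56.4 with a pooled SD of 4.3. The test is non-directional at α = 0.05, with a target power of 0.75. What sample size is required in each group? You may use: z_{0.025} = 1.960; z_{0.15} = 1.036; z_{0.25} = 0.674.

n = 59 per group

Cohen's d = |M₁ − M₂| / SD_pooled = |54.3 − 56.4| / 4.3 = 2.1 / 4.3 = 0.488.
For two independent groups with equal n: n = 2·((z_{α/2} + z_β) / d)².
z_{α/2} + z_β = 1.960 + 0.674 = 2.634.
n = 2 × (2.634 / 0.488)² = 2 × 5.398² = 2 × 29.13 = 58.3.
Round up to the next whole participant.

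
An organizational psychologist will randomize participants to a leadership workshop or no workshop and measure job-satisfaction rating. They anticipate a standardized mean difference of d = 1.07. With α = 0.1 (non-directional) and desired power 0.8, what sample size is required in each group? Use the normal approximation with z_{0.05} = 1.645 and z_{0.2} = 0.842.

n = 11 per group

For two independent groups with equal n: n = 2·((z_{α/2} + z_β) / d)².
z_{α/2} + z_β = 1.645 + 0.842 = 2.487.
n = 2 × (2.487 / 1.07)² = 2 × 2.324² = 2 × 5.40 = 10.8.
Round up to the next whole participant.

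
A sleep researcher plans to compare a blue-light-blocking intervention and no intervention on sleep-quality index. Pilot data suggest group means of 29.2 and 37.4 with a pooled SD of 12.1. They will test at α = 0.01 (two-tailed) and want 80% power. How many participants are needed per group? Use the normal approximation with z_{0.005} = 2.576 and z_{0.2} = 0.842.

n = 51 per group

Cohen's d = |M₁ − M₂| / SD_pooled = |29.2 − 37.4| / 12.1 = 8.2 / 12.1 = 0.678.
For two independent groups with equal n: n = 2·((z_{α/2} + z_β) / d)².
z_{α/2} + z_β = 2.576 + 0.842 = 3.418.
n = 2 × (3.418 / 0.678)² = 2 × 5.041² = 2 × 25.41 = 50.8.
Round up to the next whole participant.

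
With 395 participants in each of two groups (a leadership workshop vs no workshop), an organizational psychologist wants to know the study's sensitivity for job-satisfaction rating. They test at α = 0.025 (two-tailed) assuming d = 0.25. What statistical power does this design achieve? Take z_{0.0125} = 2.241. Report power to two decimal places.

power ≈ 0.90

For two equal groups, power = Φ(d·√(n/2) − z_{α/2}).
d·√(n/2) = 0.25 × √(395/2) = 0.25 × 14.053 = 3.513.
z_β = 3.513 − 2.241 = 1.272.
Power = Φ(1.272) = 0.898.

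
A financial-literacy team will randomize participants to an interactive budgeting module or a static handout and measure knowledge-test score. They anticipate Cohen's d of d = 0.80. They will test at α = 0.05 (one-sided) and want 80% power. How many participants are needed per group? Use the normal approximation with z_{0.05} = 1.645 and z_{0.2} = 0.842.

For two independent groups with equal n: n = 2·((z_{α} + z_β) / d)².
z_{α} + z_β = 1.645 + 0.842 = 2.487.
n = 2 × (2.487 / 0.80)² = 2 × 3.109² = 2 × 9.66 = 19.3.
Round up to the next whole participant.

n = 20 per group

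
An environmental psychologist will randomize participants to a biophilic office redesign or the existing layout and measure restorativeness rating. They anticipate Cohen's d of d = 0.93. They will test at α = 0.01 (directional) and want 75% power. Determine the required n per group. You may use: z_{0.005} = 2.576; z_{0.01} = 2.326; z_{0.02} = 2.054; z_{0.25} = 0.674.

For two independent groups with equal n: n = 2·((z_{α} + z_β) / d)².
z_{α} + z_β = 2.326 + 0.674 = 3.000.
n = 2 × (3.000 / 0.93)² = 2 × 3.226² = 2 × 10.41 = 20.8.
Round up to the next whole participant.

n = 21 per group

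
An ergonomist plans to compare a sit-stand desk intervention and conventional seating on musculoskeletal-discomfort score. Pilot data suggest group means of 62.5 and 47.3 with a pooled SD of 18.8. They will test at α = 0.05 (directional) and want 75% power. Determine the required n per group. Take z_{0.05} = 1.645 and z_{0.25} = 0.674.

Cohen's d = |M₁ − M₂| / SD_pooled = |62.5 − 47.3| / 18.8 = 15.2 / 18.8 = 0.809.
For two independent groups with equal n: n = 2·((z_{α} + z_β) / d)².
z_{α} + z_β = 1.645 + 0.674 = 2.319.
n = 2 × (2.319 / 0.809)² = 2 × 2.867² = 2 × 8.22 = 16.4.
Round up to the next whole participant.

n = 17 per group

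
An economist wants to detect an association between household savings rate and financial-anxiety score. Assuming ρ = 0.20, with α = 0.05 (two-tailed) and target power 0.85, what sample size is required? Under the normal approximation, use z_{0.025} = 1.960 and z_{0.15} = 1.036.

Fisher's z: C = ½·ln((1+r)/(1−r)) = ½·ln(1.5000) = 0.2027.
n = ((z_{α/2} + z_β)/C)² + 3.
(1.960 + 1.036) / 0.2027 = 2.996 / 0.2027 = 14.780.
n = 14.780² + 3 = 218.46 + 3 = 221.5.
Round up.

n = 222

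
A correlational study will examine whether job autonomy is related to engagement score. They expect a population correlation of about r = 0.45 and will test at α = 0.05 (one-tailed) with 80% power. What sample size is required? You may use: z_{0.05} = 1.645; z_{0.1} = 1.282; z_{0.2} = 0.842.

Fisher's z: C = ½·ln((1+r)/(1−r)) = ½·ln(2.6364) = 0.4847.
n = ((z_{α} + z_β)/C)² + 3.
(1.645 + 0.842) / 0.4847 = 2.487 / 0.4847 = 5.131.
n = 5.131² + 3 = 26.33 + 3 = 29.3.
Round up.

n = 30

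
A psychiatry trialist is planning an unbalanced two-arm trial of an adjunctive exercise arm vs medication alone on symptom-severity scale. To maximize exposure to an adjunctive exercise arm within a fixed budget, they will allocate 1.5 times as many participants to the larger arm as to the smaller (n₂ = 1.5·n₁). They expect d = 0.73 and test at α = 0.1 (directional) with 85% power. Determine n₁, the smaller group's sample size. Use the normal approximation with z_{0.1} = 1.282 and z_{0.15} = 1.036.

With allocation ratio k = n₂/n₁ = 1.5, Var(x̄₁−x̄₂) = σ²(1/n₁ + 1/(k·n₁)) = σ²·(k+1)/(k·n₁).
So n₁ = (1 + 1/k)·((z_{α} + z_β)/d)² = 1.667 × (2.318/0.73)².
n₁ = 1.667 × 10.08 = 16.8.
Round up: n₁ = 17, giving n₂ = ⌈1.5 × 17⌉ = ⌈25.5⌉ = 26.

n₁ = 17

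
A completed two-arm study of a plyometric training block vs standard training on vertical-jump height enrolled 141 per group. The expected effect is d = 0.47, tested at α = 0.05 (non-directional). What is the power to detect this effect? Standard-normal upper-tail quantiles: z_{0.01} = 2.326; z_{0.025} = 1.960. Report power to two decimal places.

power ≈ 0.98

For two equal groups, power = Φ(d·√(n/2) − z_{α/2}).
d·√(n/2) = 0.47 × √(141/2) = 0.47 × 8.396 = 3.946.
z_β = 3.946 − 1.960 = 1.986.
Power = Φ(1.986) = 0.977.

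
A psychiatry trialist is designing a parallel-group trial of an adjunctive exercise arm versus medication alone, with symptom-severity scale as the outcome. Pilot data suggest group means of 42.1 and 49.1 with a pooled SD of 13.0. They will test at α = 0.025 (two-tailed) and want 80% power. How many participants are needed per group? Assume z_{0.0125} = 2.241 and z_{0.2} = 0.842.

Cohen's d = |M₁ − M₂| / SD_pooled = |42.1 − 49.1| / 13.0 = 7.0 / 13.0 = 0.538.
For two independent groups with equal n: n = 2·((z_{α/2} + z_β) / d)².
z_{α/2} + z_β = 2.241 + 0.842 = 3.083.
n = 2 × (3.083 / 0.538)² = 2 × 5.730² = 2 × 32.84 = 65.7.
Round up to the next whole participant.

n = 66 per group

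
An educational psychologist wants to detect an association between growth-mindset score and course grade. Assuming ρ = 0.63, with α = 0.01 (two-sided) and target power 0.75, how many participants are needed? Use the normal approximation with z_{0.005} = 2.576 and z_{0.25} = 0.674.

n = 23

Fisher's z: C = ½·ln((1+r)/(1−r)) = ½·ln(4.4054) = 0.7414.
n = ((z_{α/2} + z_β)/C)² + 3.
(2.576 + 0.674) / 0.7414 = 3.250 / 0.7414 = 4.384.
n = 4.384² + 3 = 19.22 + 3 = 22.2.
Round up.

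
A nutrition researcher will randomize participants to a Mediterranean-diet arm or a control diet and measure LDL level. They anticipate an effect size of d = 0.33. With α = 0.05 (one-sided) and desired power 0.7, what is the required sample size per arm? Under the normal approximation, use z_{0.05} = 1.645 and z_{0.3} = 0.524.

For two independent groups with equal n: n = 2·((z_{α} + z_β) / d)².
z_{α} + z_β = 1.645 + 0.524 = 2.169.
n = 2 × (2.169 / 0.33)² = 2 × 6.573² = 2 × 43.20 = 86.4.
Round up to the next whole participant.

n = 87 per group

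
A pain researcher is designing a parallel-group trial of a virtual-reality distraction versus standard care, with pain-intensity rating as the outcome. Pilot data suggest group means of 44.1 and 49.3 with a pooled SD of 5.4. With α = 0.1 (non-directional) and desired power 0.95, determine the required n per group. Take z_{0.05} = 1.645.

Cohen's d = |M₁ − M₂| / SD_pooled = |44.1 − 49.3| / 5.4 = 5.2 / 5.4 = 0.963.
For two independent groups with equal n: n = 2·((z_{α/2} + z_β) / d)².
z_{α/2} + z_β = 1.645 + 1.645 = 3.290.
n = 2 × (3.290 / 0.963)² = 2 × 3.416² = 2 × 11.67 = 23.3.
Round up to the next whole participant.

n = 24 per group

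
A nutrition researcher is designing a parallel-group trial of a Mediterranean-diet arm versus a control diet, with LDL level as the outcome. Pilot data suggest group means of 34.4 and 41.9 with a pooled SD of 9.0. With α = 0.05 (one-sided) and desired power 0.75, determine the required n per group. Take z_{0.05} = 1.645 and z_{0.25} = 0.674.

n = 16 per group

Cohen's d = |M₁ − M₂| / SD_pooled = |34.4 − 41.9| / 9.0 = 7.5 / 9.0 = 0.833.
For two independent groups with equal n: n = 2·((z_{α} + z_β) / d)².
z_{α} + z_β = 1.645 + 0.674 = 2.319.
n = 2 × (2.319 / 0.833)² = 2 × 2.784² = 2 × 7.75 = 15.5.
Round up to the next whole participant.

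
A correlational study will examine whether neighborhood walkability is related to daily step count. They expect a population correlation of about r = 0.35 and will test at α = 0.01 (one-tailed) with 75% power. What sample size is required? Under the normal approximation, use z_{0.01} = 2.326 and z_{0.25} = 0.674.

Fisher's z: C = ½·ln((1+r)/(1−r)) = ½·ln(2.0769) = 0.3654.
n = ((z_{α} + z_β)/C)² + 3.
(2.326 + 0.674) / 0.3654 = 3.000 / 0.3654 = 8.210.
n = 8.210² + 3 = 67.41 + 3 = 70.4.
Round up.

n = 71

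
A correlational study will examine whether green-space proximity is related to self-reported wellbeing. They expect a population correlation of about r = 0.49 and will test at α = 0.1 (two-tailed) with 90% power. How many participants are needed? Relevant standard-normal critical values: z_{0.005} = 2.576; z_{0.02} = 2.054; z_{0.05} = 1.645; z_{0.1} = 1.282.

Fisher's z: C = ½·ln((1+r)/(1−r)) = ½·ln(2.9216) = 0.5361.
n = ((z_{α/2} + z_β)/C)² + 3.
(1.645 + 1.282) / 0.5361 = 2.927 / 0.5361 = 5.460.
n = 5.460² + 3 = 29.81 + 3 = 32.8.
Round up.

n = 33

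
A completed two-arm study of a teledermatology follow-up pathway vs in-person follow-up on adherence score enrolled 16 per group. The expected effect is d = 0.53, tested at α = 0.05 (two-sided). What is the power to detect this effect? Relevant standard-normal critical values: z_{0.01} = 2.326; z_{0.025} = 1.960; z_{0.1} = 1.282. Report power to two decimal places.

power ≈ 0.32

For two equal groups, power = Φ(d·√(n/2) − z_{α/2}).
d·√(n/2) = 0.53 × √(16/2) = 0.53 × 2.828 = 1.499.
z_β = 1.499 − 1.960 = -0.461.
Power = Φ(-0.461) = 0.322.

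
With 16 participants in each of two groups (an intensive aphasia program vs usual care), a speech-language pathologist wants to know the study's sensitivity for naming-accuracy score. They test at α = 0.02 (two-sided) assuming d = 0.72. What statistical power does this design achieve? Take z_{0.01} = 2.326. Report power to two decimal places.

For two equal groups, power = Φ(d·√(n/2) − z_{α/2}).
d·√(n/2) = 0.72 × √(16/2) = 0.72 × 2.828 = 2.036.
z_β = 2.036 − 2.326 = -0.290.
Power = Φ(-0.290) = 0.386.

power ≈ 0.39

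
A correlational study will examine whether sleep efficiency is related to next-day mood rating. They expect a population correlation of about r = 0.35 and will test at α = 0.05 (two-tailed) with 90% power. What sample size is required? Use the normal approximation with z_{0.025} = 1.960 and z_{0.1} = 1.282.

n = 82

Fisher's z: C = ½·ln((1+r)/(1−r)) = ½·ln(2.0769) = 0.3654.
n = ((z_{α/2} + z_β)/C)² + 3.
(1.960 + 1.282) / 0.3654 = 3.242 / 0.3654 = 8.872.
n = 8.872² + 3 = 78.72 + 3 = 81.7.
Round up.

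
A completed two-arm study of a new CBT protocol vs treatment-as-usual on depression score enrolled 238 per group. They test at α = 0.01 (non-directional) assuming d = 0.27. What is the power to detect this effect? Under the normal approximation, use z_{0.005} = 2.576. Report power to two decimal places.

power ≈ 0.64

For two equal groups, power = Φ(d·√(n/2) − z_{α/2}).
d·√(n/2) = 0.27 × √(238/2) = 0.27 × 10.909 = 2.945.
z_β = 2.945 − 2.576 = 0.369.
Power = Φ(0.369) = 0.644.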